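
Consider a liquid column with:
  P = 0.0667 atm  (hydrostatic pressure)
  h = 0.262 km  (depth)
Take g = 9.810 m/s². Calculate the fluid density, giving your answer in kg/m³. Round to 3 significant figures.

2.63 kg/m³

Rearranging: ρ = P/(g·h).
P = 0.0667 atm = 6758 Pa; h = 0.262 km = 262.0 m; g = 9.810 m/s².
ρ = 2.629 kg/m³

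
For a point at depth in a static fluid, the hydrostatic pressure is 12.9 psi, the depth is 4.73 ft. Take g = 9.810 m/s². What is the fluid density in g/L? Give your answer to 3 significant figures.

6290 g/L

Solving P = ρ·g·h for ρ: ρ = P/(g·h).
P = 12.9 psi = 88942 Pa; h = 4.73 ft = 1.442 m; g = 9.810 m/s².
ρ = 6289 kg/m³
Since 1 g/L = 1 kg/m³, 6289 g/L.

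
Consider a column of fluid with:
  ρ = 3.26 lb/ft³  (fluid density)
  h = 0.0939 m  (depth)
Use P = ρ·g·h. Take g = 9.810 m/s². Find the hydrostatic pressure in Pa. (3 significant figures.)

P is given directly by: P = ρgh.
ρ = 3.26 lb/ft³ = 52.22 kg/m³; h = 0.0939 m; g = 9.810 m/s².
P = 48.10 Pa

48.1 Pa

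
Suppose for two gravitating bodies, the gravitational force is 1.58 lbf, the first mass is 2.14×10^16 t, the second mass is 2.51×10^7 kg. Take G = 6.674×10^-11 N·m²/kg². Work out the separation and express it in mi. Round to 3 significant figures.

44400 mi

From Newton's law of gravitation: r = √(G·m₁m₂/F).
F = 1.58 lbf = 7.028 N; m₁ = 2.14×10^16 t = 2.140×10^19 kg; m₂ = 2.51×10^7 kg; G = 6.674×10^-11 N·m²/kg².
r = 7.142×10^7 m
7.142×10^7 m × (1 mi / 1609 m) = 44378 mi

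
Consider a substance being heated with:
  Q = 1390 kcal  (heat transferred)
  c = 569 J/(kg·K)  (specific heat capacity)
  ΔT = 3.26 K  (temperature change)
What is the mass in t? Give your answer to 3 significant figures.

3.14 t

Rearranging Q = m·c·ΔT for m: m = Q/(c·ΔT).
Q = 1390 kcal = 5.816×10^6 J; c = 569 J/(kg·K); ΔT = 3.26 K.
m = 3135 kg
3135 kg × (1 t / 1000 kg) = 3.135 t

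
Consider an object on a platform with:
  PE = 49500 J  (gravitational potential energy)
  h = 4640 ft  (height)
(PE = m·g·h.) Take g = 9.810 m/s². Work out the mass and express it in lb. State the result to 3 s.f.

Rearranging: m = PE/(g·h).
PE = 49500 J; h = 4640 ft = 1414 m; g = 9.810 m/s².
m = 3.568 kg
3.568 kg × (1 lb / 0.4536 kg) = 7.866 lb

7.87 lb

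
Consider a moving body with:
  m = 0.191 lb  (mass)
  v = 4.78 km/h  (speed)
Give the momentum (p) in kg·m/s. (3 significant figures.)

0.115 kg·m/s

p is given directly by: p = mv.
m = 0.191 lb = 0.08664 kg; v = 4.78 km/h = 1.328 m/s.
p = 0.1150 kg·m/s  (the unit combination reduces to kg·m/s = kg·m/s)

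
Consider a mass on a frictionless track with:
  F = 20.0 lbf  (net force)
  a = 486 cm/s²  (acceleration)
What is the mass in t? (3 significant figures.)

Solving F = m·a for m: m = F/a.
F = 20.0 lbf = 88.96 N; a = 486 cm/s² = 4.860 m/s².
m = 18.31 kg
18.31 kg × (1 t / 1000 kg) = 0.01831 t

0.0183 t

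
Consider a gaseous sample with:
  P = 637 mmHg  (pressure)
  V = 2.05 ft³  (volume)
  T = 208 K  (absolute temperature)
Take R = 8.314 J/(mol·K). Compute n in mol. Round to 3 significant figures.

2.85 mol

Solving PV = nRT for n: n = PV/(RT).
P = 637 mmHg = 84926 Pa; V = 2.05 ft³ = 0.05805 m³; T = 208 K; R = 8.314 J/(mol·K).
n = 2.851 mol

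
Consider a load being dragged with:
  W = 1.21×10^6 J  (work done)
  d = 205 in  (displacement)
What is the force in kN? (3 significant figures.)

Rearranging: F = W/d.
W = 1.21×10^6 J; d = 205 in = 5.207 m.
F = 2.324×10^5 N
2.324×10^5 N × (1 kN / 1000 N) = 232.4 kN

232 kN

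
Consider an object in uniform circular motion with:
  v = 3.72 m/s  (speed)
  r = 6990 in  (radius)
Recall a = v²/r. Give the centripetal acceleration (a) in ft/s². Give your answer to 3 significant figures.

a is given directly by: a = v²/r.
v = 3.72 m/s; r = 6990 in = 177.5 m.
a = 0.07794 m/s²
0.07794 m/s² × (1 ft/s² / 0.3048 m/s²) = 0.2557 ft/s²

0.256 ft/s²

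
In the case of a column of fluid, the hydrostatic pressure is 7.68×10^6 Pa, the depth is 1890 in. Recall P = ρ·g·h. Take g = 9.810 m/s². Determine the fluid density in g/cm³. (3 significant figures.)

16.3 g/cm³

Rearranging P = ρ·g·h for ρ: ρ = P/(g·h).
P = 7.68×10^6 Pa; h = 1890 in = 48.01 m; g = 9.810 m/s².
ρ = 16308 kg/m³
16308 kg/m³ × (1 g/cm³ / 1000 kg/m³) = 16.31 g/cm³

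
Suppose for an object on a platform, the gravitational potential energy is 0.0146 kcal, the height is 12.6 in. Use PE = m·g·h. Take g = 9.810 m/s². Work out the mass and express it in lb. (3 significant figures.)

42.9 lb

Rearranging PE = m·g·h for m: m = PE/(g·h).
PE = 0.0146 kcal = 61.09 J; h = 12.6 in = 0.3200 m; g = 9.810 m/s².
m = 19.46 kg
19.46 kg × (1 lb / 0.4536 kg) = 42.89 lb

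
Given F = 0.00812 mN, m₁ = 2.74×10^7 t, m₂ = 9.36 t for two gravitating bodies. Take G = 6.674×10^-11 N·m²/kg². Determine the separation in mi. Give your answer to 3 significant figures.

28.5 mi

Rearranging F = G·m₁·m₂/r² for r: r = √(G·m₁m₂/F).
F = 0.00812 mN = 8.120×10^-6 N; m₁ = 2.74×10^7 t = 2.740×10^10 kg; m₂ = 9.36 t = 9360 kg; G = 6.674×10^-11 N·m²/kg².
r = 45912 m
45912 m × (1 mi / 1609 m) = 28.53 mi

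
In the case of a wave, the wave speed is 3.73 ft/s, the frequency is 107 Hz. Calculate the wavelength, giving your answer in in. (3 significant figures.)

Solving v = f·λ for λ: λ = v/f.
v = 3.73 ft/s = 1.137 m/s; f = 107 Hz.
λ = 0.01063 m
0.01063 m × (1 in / 0.02540 m) = 0.4183 in

0.418 in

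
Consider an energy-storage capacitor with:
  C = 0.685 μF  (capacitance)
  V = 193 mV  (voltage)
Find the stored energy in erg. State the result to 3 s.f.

0.128 erg

E is given directly by: E = ½CV².
C = 0.685 μF = 6.850×10^-7 F; V = 193 mV = 0.1930 V.
E = 1.276×10^-8 J
1.276×10^-8 J × (1 erg / 1.000×10^-7 J) = 0.1276 erg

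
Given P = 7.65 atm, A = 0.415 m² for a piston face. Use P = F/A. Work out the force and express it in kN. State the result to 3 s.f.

Solving P = F/A for F: F = P·A.
P = 7.65 atm = 7.751×10^5 Pa; A = 0.415 m².
F = 3.217×10^5 N
3.217×10^5 N × (1 kN / 1000 N) = 321.7 kN

322 kN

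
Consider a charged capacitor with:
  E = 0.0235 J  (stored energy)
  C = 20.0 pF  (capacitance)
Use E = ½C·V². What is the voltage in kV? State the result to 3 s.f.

Rearranging E = ½C·V² for V: V = √(2E/C).
E = 0.0235 J; C = 20.0 pF = 2.000×10^-11 F.
V = 48477 V  (the unit combination reduces to kg·m²/(A·s³) = V)
48477 V × (1 kV / 1000 V) = 48.48 kV

48.5 kV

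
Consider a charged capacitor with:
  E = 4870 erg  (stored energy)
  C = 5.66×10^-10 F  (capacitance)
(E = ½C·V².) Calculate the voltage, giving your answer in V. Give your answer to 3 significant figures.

1310 V

Solving E = ½C·V² for V: V = √(2E/C).
E = 4870 erg = 4.870×10^-4 J; C = 5.66×10^-10 F.
V = 1312 V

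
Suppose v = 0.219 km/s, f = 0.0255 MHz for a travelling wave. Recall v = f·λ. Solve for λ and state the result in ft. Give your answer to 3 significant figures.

0.0282 ft

Solving v = f·λ for λ: λ = v/f.
v = 0.219 km/s = 219.0 m/s; f = 0.0255 MHz = 25500 Hz.
λ = 0.008588 m
0.008588 m × (1 ft / 0.3048 m) = 0.02818 ft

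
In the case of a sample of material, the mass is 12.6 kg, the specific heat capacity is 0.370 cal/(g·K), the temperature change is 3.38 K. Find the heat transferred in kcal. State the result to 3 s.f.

15.8 kcal

Q is given directly by: Q = mcΔT.
m = 12.6 kg; c = 0.370 cal/(g·K) = 1548 J/(kg·K); ΔT = 3.38 K.
Q = 65930 J  (the unit combination reduces to kg·m²/s² = J)
65930 J × (1 kcal / 4184 J) = 15.76 kcal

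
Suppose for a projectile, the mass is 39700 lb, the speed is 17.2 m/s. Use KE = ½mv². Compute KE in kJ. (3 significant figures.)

2660 kJ

KE is given directly by: KE = ½mv².
m = 39700 lb = 18008 kg; v = 17.2 m/s.
KE = 2.664×10^6 J
2.664×10^6 J × (1 kJ / 1000 J) = 2664 kJ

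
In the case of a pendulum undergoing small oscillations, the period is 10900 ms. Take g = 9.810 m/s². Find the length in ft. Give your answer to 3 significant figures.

96.9 ft

Rearranging: L = g·(T/2π)².
T = 10900 ms = 10.90 s; g = 9.810 m/s².
L = 29.52 m
29.52 m × (1 ft / 0.3048 m) = 96.86 ft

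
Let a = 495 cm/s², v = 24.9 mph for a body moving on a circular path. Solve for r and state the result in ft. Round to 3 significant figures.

82.1 ft

Solving a = v²/r for r: r = v²/a.
a = 495 cm/s² = 4.950 m/s²; v = 24.9 mph = 11.13 m/s.
r = 25.03 m
25.03 m × (1 ft / 0.3048 m) = 82.12 ft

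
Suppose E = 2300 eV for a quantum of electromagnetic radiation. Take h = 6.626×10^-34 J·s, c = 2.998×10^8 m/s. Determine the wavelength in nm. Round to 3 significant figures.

Solving E = h·c/λ for λ: λ = hc/E.
E = 2300 eV = 3.685×10^-16 J; h = 6.626×10^-34 J·s; c = 2.998×10^8 m/s.
λ = 5.391×10^-10 m
5.391×10^-10 m × (1 nm / 1.000×10^-9 m) = 0.5391 nm

0.539 nm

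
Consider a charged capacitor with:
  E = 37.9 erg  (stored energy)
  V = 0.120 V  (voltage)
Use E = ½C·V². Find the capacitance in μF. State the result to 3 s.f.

Solving E = ½C·V² for C: C = 2E/V².
E = 37.9 erg = 3.790×10^-6 J; V = 0.120 V.
C = 5.264×10^-4 F
5.264×10^-4 F × (1 μF / 1.000×10^-6 F) = 526.4 μF

526 μF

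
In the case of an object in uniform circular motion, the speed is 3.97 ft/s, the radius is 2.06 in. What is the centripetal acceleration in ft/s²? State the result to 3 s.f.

91.8 ft/s²

Directly: a = v²/r.
v = 3.97 ft/s = 1.210 m/s; r = 2.06 in = 0.05232 m.
a = 27.98 m/s²
27.98 m/s² × (1 ft/s² / 0.3048 m/s²) = 91.81 ft/s²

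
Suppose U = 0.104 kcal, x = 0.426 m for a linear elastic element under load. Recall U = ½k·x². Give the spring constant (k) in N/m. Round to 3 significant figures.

4800 N/m

Solving U = ½k·x² for k: k = 2U/x².
U = 0.104 kcal = 435.1 J; x = 0.426 m.
k = 4796 N/m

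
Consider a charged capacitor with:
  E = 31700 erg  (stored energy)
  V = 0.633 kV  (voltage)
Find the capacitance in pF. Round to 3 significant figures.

Rearranging E = ½C·V² for C: C = 2E/V².
E = 31700 erg = 0.003170 J; V = 0.633 kV = 633.0 V.
C = 1.582×10^-8 F
1.582×10^-8 F × (1 pF / 1.000×10^-12 F) = 15823 pF

15800 pF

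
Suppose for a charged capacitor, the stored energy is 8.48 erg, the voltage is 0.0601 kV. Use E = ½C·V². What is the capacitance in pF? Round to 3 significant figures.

Rearranging: C = 2E/V².
E = 8.48 erg = 8.480×10^-7 J; V = 0.0601 kV = 60.10 V.
C = 4.695×10^-10 F
4.695×10^-10 F × (1 pF / 1.000×10^-12 F) = 469.5 pF

470 pF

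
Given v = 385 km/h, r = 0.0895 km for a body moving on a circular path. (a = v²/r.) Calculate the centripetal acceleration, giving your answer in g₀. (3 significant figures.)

a is given directly by: a = v²/r.
v = 385 km/h = 106.9 m/s; r = 0.0895 km = 89.50 m.
a = 127.8 m/s²
127.8 m/s² × (1 g₀ / 9.807 m/s²) = 13.03 g₀

13.0 g₀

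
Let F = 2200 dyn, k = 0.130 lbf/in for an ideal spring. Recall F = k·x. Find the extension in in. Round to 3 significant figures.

0.0380 in

Rearranging: x = F/k.
F = 2200 dyn = 0.02200 N; k = 0.130 lbf/in = 22.77 N/m.
x = 9.663×10^-4 m
9.663×10^-4 m × (1 in / 0.02540 m) = 0.03804 in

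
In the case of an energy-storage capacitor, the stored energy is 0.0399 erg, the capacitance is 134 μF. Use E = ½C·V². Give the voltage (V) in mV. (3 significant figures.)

7.72 mV

Rearranging E = ½C·V² for V: V = √(2E/C).
E = 0.0399 erg = 3.990×10^-9 J; C = 134 μF = 1.340×10^-4 F.
V = 0.007717 V  (the unit combination reduces to kg·m²/(A·s³) = V)
0.007717 V × (1 mV / 0.001000 V) = 7.717 mV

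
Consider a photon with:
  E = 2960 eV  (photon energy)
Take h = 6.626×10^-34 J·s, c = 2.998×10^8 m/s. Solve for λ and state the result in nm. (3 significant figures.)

Solving E = h·c/λ for λ: λ = hc/E.
E = 2960 eV = 4.742×10^-16 J; h = 6.626×10^-34 J·s; c = 2.998×10^8 m/s.
λ = 4.189×10^-10 m
4.189×10^-10 m × (1 nm / 1.000×10^-9 m) = 0.4189 nm

0.419 nm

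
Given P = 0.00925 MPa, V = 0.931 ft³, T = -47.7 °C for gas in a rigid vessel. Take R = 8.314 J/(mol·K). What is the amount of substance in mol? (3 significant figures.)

0.130 mol

Rearranging: n = PV/(RT).
P = 0.00925 MPa = 9250 Pa; V = 0.931 ft³ = 0.02636 m³; T = -47.7 °C = 225.4 K; R = 8.314 J/(mol·K).
n = 0.1301 mol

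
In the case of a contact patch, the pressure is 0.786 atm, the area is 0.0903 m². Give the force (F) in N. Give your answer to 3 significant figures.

7190 N

Rearranging: F = P·A.
P = 0.786 atm = 79641 Pa; A = 0.0903 m².
F = 7192 N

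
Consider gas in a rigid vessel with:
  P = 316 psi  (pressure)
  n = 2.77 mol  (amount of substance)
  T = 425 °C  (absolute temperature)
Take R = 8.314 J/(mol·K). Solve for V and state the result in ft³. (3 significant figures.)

From the ideal-gas law: V = nRT/P.
P = 316 psi = 2.179×10^6 Pa; n = 2.77 mol; T = 425 °C = 698.1 K; R = 8.314 J/(mol·K).
V = 0.007380 m³
0.007380 m³ × (1 ft³ / 0.02832 m³) = 0.2606 ft³

0.261 ft³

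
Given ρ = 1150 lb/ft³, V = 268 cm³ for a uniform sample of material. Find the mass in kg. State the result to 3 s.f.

4.94 kg

Rearranging: m = ρV.
ρ = 1150 lb/ft³ = 18421 kg/m³; V = 268 cm³ = 2.680×10^-4 m³.
m = 4.937 kg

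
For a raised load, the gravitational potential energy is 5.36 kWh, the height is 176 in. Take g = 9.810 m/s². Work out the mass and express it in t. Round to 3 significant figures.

Rearranging PE = m·g·h for m: m = PE/(g·h).
PE = 5.36 kWh = 1.930×10^7 J; h = 176 in = 4.470 m; g = 9.810 m/s².
m = 4.400×10^5 kg
4.400×10^5 kg × (1 t / 1000 kg) = 440.0 t

440 t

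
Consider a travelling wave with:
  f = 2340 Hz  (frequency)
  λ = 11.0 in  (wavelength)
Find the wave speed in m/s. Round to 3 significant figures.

v is given directly by: v = fλ.
f = 2340 Hz; λ = 11.0 in = 0.2794 m.
v = 653.8 m/s

654 m/s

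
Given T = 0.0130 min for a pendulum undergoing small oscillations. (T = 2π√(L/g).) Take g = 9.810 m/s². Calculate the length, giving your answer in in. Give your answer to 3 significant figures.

5.95 in

Rearranging: L = g·(T/2π)².
T = 0.0130 min = 0.7800 s; g = 9.810 m/s².
L = 0.1512 m
0.1512 m × (1 in / 0.02540 m) = 5.952 in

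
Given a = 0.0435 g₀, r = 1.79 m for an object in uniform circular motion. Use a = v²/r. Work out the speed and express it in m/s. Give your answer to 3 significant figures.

Solving a = v²/r for v: v = √(a·r).
a = 0.0435 g₀ = 0.4266 m/s²; r = 1.79 m.
v = 0.8738 m/s

0.874 m/s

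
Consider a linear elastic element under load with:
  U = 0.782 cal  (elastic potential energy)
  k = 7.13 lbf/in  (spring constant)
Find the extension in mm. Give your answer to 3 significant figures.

Rearranging: x = √(2U/k).
U = 0.782 cal = 3.272 J; k = 7.13 lbf/in = 1249 N/m.
x = 0.07239 m
0.07239 m × (1 mm / 0.001000 m) = 72.39 mm

72.4 mm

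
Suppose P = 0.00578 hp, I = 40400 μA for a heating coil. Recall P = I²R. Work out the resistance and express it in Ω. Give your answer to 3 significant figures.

2640 Ω

Solving P = I²R for R: R = P/I².
P = 0.00578 hp = 4.310 W; I = 40400 μA = 0.04040 A.
R = 2641 Ω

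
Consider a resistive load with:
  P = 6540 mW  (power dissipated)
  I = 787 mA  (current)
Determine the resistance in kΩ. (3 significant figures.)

0.0106 kΩ

Solving P = I²R for R: R = P/I².
P = 6540 mW = 6.540 W; I = 787 mA = 0.7870 A.
R = 10.56 Ω
10.56 Ω × (1 kΩ / 1000 Ω) = 0.01056 kΩ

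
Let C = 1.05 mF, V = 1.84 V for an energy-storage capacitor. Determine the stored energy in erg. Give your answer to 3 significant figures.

17800 erg

E is given directly by: E = ½CV².
C = 1.05 mF = 0.001050 F; V = 1.84 V.
E = 0.001777 J
0.001777 J × (1 erg / 1.000×10^-7 J) = 17774 erg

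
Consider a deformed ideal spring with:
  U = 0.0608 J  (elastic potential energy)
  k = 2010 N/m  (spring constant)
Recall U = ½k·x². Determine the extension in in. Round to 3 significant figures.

Solving U = ½k·x² for x: x = √(2U/k).
U = 0.0608 J; k = 2010 N/m.
x = 0.007778 m
0.007778 m × (1 in / 0.02540 m) = 0.3062 in

0.306 in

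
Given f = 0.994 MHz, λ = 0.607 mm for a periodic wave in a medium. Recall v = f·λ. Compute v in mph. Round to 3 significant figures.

1350 mph

v is given directly by: v = fλ.
f = 0.994 MHz = 9.940×10^5 Hz; λ = 0.607 mm = 6.070×10^-4 m.
v = 603.4 m/s
603.4 m/s × (1 mph / 0.4470 m/s) = 1350 mph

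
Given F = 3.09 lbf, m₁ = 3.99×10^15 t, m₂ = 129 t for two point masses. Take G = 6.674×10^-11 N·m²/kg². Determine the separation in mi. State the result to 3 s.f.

Rearranging F = G·m₁·m₂/r² for r: r = √(G·m₁m₂/F).
F = 3.09 lbf = 13.75 N; m₁ = 3.99×10^15 t = 3.990×10^18 kg; m₂ = 129 t = 1.290×10^5 kg; G = 6.674×10^-11 N·m²/kg².
r = 1.581×10^6 m
1.581×10^6 m × (1 mi / 1609 m) = 982.3 mi

982 mi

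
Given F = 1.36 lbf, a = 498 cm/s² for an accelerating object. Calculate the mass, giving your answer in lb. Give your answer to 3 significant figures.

From Newton's second law: m = F/a.
F = 1.36 lbf = 6.050 N; a = 498 cm/s² = 4.980 m/s².
m = 1.215 kg
1.215 kg × (1 lb / 0.4536 kg) = 2.678 lb

2.68 lb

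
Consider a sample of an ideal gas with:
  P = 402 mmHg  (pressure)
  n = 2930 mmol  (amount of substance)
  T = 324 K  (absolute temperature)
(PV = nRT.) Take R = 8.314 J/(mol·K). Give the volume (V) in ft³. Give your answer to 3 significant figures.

Solving PV = nRT for V: V = nRT/P.
P = 402 mmHg = 53595 Pa; n = 2930 mmol = 2.930 mol; T = 324 K; R = 8.314 J/(mol·K).
V = 0.1473 m³
0.1473 m³ × (1 ft³ / 0.02832 m³) = 5.201 ft³

5.20 ft³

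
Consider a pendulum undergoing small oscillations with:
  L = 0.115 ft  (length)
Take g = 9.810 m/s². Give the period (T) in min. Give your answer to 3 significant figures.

T is given directly by: T = 2π√(L/g).
L = 0.115 ft = 0.03505 m; g = 9.810 m/s².
T = 0.3756 s
0.3756 s × (1 min / 60.00 s) = 0.006260 min

0.00626 min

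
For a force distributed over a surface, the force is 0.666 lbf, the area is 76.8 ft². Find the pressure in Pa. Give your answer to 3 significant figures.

0.415 Pa

P is given directly by: P = F/A.
F = 0.666 lbf = 2.963 N; A = 76.8 ft² = 7.135 m².
P = 0.4152 Pa  (the unit combination reduces to kg/(m·s²) = Pa)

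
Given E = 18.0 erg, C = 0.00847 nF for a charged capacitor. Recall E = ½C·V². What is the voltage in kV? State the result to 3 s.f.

0.652 kV

Rearranging E = ½C·V² for V: V = √(2E/C).
E = 18.0 erg = 1.800×10^-6 J; C = 0.00847 nF = 8.470×10^-12 F.
V = 651.9 V  (the unit combination reduces to kg·m²/(A·s³) = V)
651.9 V × (1 kV / 1000 V) = 0.6519 kV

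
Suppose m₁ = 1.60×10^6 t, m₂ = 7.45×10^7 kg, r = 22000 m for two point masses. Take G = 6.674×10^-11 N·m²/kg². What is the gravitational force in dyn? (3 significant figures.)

From Newton's law of gravitation: F = Gm₁m₂/r².
m₁ = 1.60×10^6 t = 1.600×10^9 kg; m₂ = 7.45×10^7 kg; r = 22000 m; G = 6.674×10^-11 N·m²/kg².
F = 0.01644 N
0.01644 N × (1 dyn / 1.000×10^-5 N) = 1644 dyn

1640 dyn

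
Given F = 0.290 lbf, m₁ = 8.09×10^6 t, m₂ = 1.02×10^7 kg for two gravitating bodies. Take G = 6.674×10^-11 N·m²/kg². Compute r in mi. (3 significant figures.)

Solving F = G·m₁·m₂/r² for r: r = √(G·m₁m₂/F).
F = 0.290 lbf = 1.290 N; m₁ = 8.09×10^6 t = 8.090×10^9 kg; m₂ = 1.02×10^7 kg; G = 6.674×10^-11 N·m²/kg².
r = 2066 m
2066 m × (1 mi / 1609 m) = 1.284 mi

1.28 mi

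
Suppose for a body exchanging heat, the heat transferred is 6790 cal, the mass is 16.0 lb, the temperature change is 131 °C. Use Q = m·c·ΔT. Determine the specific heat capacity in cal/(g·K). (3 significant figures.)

Rearranging: c = Q/(m·ΔT).
Q = 6790 cal = 28409 J; m = 16.0 lb = 7.257 kg; ΔT = 131 °C = 131.0 K.
c = 29.88 J/(kg·K)
29.88 J/(kg·K) × (1 cal/(g·K) / 4184 J/(kg·K)) = 0.007142 cal/(g·K)

0.00714 cal/(g·K)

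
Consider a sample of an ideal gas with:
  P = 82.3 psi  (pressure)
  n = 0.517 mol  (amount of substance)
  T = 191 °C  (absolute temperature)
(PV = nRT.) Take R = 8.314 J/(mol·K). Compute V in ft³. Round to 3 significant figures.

0.124 ft³

Rearranging: V = nRT/P.
P = 82.3 psi = 5.674×10^5 Pa; n = 0.517 mol; T = 191 °C = 464.1 K; R = 8.314 J/(mol·K).
V = 0.003516 m³
0.003516 m³ × (1 ft³ / 0.02832 m³) = 0.1242 ft³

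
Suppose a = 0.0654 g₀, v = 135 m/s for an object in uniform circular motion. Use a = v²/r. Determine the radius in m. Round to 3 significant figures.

Solving a = v²/r for r: r = v²/a.
a = 0.0654 g₀ = 0.6414 m/s²; v = 135 m/s.
r = 28416 m

28400 m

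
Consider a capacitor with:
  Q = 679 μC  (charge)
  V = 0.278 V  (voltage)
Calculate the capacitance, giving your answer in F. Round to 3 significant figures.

C is given directly by: C = Q/V.
Q = 679 μC = 6.790×10^-4 C; V = 0.278 V.
C = 0.002442 F

0.00244 F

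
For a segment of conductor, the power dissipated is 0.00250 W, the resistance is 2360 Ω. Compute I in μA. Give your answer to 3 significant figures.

1030 μA

Rearranging P = I²R for I: I = √(P/R).
P = 0.00250 W; R = 2360 Ω.
I = 0.001029 A
0.001029 A × (1 μA / 1.000×10^-6 A) = 1029 μA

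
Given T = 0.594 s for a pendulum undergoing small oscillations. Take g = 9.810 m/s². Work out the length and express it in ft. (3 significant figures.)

0.288 ft

Rearranging: L = g·(T/2π)².
T = 0.594 s; g = 9.810 m/s².
L = 0.08768 m
0.08768 m × (1 ft / 0.3048 m) = 0.2877 ft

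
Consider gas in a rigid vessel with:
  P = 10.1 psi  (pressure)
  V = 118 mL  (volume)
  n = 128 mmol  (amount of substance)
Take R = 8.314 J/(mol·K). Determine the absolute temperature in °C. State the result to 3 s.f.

From the ideal-gas law: T = PV/(nR).
P = 10.1 psi = 69637 Pa; V = 118 mL = 1.180×10^-4 m³; n = 128 mmol = 0.1280 mol; R = 8.314 J/(mol·K).
T = 7.722 K
7.722 K − 273.15 = -265.4 °C

-265 °C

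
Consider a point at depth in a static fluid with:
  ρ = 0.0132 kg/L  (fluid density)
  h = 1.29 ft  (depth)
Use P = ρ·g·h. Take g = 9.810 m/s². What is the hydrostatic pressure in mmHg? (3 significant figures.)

0.382 mmHg

Directly: P = ρgh.
ρ = 0.0132 kg/L = 13.20 kg/m³; h = 1.29 ft = 0.3932 m; g = 9.810 m/s².
P = 50.92 Pa
50.92 Pa × (1 mmHg / 133.3 Pa) = 0.3819 mmHg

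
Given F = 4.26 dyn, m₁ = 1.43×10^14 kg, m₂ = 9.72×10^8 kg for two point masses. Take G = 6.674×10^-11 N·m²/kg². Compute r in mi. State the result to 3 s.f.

2.90×10^5 mi

From Newton's law of gravitation: r = √(G·m₁m₂/F).
F = 4.26 dyn = 4.260×10^-5 N; m₁ = 1.43×10^14 kg; m₂ = 9.72×10^8 kg; G = 6.674×10^-11 N·m²/kg².
r = 4.666×10^8 m
4.666×10^8 m × (1 mi / 1609 m) = 2.900×10^5 mi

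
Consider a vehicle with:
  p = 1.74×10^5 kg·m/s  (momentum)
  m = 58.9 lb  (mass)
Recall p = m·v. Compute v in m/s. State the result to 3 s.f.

Solving p = m·v for v: v = p/m.
p = 1.74×10^5 kg·m/s; m = 58.9 lb = 26.72 kg.
v = 6513 m/s

6510 m/s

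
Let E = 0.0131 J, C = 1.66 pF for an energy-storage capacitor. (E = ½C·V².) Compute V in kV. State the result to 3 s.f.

Solving E = ½C·V² for V: V = √(2E/C).
E = 0.0131 J; C = 1.66 pF = 1.660×10^-12 F.
V = 1.256×10^5 V  (the unit combination reduces to kg·m²/(A·s³) = V)
1.256×10^5 V × (1 kV / 1000 V) = 125.6 kV

126 kV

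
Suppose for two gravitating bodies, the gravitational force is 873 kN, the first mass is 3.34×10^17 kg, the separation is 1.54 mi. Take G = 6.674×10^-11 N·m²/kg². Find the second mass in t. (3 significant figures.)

From Newton's law of gravitation: m₂ = F·r²/(G·m₁).
F = 873 kN = 8.730×10^5 N; m₁ = 3.34×10^17 kg; r = 1.54 mi = 2478 m; G = 6.674×10^-11 N·m²/kg².
m₂ = 2.406×10^5 kg
2.406×10^5 kg × (1 t / 1000 kg) = 240.6 t

241 t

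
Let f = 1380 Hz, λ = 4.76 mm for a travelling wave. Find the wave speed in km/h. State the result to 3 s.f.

23.6 km/h

v is given directly by: v = fλ.
f = 1380 Hz; λ = 4.76 mm = 0.004760 m.
v = 6.569 m/s
6.569 m/s × (1 km/h / 0.2778 m/s) = 23.65 km/h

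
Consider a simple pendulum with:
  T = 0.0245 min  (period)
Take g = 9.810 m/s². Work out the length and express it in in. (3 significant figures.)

21.1 in

Rearranging T = 2π√(L/g) for L: L = g·(T/2π)².
T = 0.0245 min = 1.470 s; g = 9.810 m/s².
L = 0.5370 m
0.5370 m × (1 in / 0.02540 m) = 21.14 in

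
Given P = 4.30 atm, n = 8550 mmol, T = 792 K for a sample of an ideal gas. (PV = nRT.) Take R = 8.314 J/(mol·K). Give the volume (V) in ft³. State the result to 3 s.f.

From the ideal-gas law: V = nRT/P.
P = 4.30 atm = 4.357×10^5 Pa; n = 8550 mmol = 8.550 mol; T = 792 K; R = 8.314 J/(mol·K).
V = 0.1292 m³
0.1292 m³ × (1 ft³ / 0.02832 m³) = 4.563 ft³

4.56 ft³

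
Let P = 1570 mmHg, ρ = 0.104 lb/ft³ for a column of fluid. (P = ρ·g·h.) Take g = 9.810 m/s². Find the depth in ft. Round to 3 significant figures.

Rearranging: h = P/(ρ·g).
P = 1570 mmHg = 2.093×10^5 Pa; ρ = 0.104 lb/ft³ = 1.666 kg/m³; g = 9.810 m/s².
h = 12808 m
12808 m × (1 ft / 0.3048 m) = 42021 ft

42000 ft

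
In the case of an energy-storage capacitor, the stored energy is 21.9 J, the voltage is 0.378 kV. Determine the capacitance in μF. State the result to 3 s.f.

307 μF

Rearranging: C = 2E/V².
E = 21.9 J; V = 0.378 kV = 378.0 V.
C = 3.065×10^-4 F
3.065×10^-4 F × (1 μF / 1.000×10^-6 F) = 306.5 μF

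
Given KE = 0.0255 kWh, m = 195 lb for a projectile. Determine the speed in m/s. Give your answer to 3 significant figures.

45.6 m/s

Rearranging KE = ½mv² for v: v = √(2·KE/m).
KE = 0.0255 kWh = 91800 J; m = 195 lb = 88.45 kg.
v = 45.56 m/s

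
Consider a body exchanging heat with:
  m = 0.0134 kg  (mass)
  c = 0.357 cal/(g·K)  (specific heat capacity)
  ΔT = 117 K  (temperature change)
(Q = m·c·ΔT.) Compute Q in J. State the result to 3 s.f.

2340 J

Directly: Q = mcΔT.
m = 0.0134 kg; c = 0.357 cal/(g·K) = 1494 J/(kg·K); ΔT = 117 K.
Q = 2342 J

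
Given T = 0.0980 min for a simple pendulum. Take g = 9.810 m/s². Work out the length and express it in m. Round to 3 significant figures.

8.59 m

Rearranging: L = g·(T/2π)².
T = 0.0980 min = 5.880 s; g = 9.810 m/s².
L = 8.591 m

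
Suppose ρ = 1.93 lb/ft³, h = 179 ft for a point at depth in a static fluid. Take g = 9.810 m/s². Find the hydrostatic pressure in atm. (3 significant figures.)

Directly: P = ρgh.
ρ = 1.93 lb/ft³ = 30.92 kg/m³; h = 179 ft = 54.56 m; g = 9.810 m/s².
P = 16547 Pa
16547 Pa × (1 atm / 1.013×10^5 Pa) = 0.1633 atm

0.163 atm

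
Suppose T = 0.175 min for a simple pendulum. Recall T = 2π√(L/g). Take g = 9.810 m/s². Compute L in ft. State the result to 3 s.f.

Rearranging: L = g·(T/2π)².
T = 0.175 min = 10.50 s; g = 9.810 m/s².
L = 27.40 m
27.40 m × (1 ft / 0.3048 m) = 89.88 ft

89.9 ft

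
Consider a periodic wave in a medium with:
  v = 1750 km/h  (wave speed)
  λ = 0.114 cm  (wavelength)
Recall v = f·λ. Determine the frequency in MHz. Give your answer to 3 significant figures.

Rearranging v = f·λ for f: f = v/λ.
v = 1750 km/h = 486.1 m/s; λ = 0.114 cm = 0.001140 m.
f = 4.264×10^5 Hz
4.264×10^5 Hz × (1 MHz / 1.000×10^6 Hz) = 0.4264 MHz

0.426 MHz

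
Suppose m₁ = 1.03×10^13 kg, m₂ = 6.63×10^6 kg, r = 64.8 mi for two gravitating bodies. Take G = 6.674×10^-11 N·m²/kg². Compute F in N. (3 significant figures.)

From Newton's law of gravitation: F = Gm₁m₂/r².
m₁ = 1.03×10^13 kg; m₂ = 6.63×10^6 kg; r = 64.8 mi = 1.043×10^5 m; G = 6.674×10^-11 N·m²/kg².
F = 0.4191 N

0.419 N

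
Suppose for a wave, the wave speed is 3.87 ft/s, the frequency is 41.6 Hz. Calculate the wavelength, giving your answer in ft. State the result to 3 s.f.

Rearranging: λ = v/f.
v = 3.87 ft/s = 1.180 m/s; f = 41.6 Hz.
λ = 0.02836 m
0.02836 m × (1 ft / 0.3048 m) = 0.09303 ft

0.0930 ft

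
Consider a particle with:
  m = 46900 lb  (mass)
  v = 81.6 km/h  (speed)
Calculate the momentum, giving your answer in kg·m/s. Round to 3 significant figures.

p is given directly by: p = mv.
m = 46900 lb = 21273 kg; v = 81.6 km/h = 22.67 m/s.
p = 4.822×10^5 kg·m/s

4.82×10^5 kg·m/s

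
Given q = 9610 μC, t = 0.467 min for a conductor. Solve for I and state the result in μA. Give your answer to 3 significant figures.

Solving q = I·t for I: I = q/t.
q = 9610 μC = 0.009610 C; t = 0.467 min = 28.02 s.
I = 3.430×10^-4 A
3.430×10^-4 A × (1 μA / 1.000×10^-6 A) = 343.0 μA

343 μA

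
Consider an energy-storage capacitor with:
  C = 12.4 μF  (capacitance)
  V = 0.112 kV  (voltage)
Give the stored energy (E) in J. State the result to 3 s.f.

E is given directly by: E = ½CV².
C = 12.4 μF = 1.240×10^-5 F; V = 0.112 kV = 112.0 V.
E = 0.07777 J

0.0778 J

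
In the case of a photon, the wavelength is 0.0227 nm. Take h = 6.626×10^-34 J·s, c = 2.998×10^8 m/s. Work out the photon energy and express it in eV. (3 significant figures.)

E is given directly by: E = hc/λ.
λ = 0.0227 nm = 2.270×10^-11 m; h = 6.626×10^-34 J·s; c = 2.998×10^8 m/s.
E = 8.751×10^-15 J  (the unit combination reduces to kg·m²/s² = J)
8.751×10^-15 J × (1 eV / 1.602×10^-19 J) = 54619 eV

54600 eV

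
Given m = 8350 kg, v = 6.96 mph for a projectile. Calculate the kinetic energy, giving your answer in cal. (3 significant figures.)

KE is given directly by: KE = ½mv².
m = 8350 kg; v = 6.96 mph = 3.111 m/s.
KE = 40417 J
40417 J × (1 cal / 4.184 J) = 9660 cal

9660 cal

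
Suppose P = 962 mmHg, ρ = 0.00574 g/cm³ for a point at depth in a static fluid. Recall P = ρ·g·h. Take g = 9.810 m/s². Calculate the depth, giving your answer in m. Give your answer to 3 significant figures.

2280 m

Rearranging P = ρ·g·h for h: h = P/(ρ·g).
P = 962 mmHg = 1.283×10^5 Pa; ρ = 0.00574 g/cm³ = 5.740 kg/m³; g = 9.810 m/s².
h = 2278 m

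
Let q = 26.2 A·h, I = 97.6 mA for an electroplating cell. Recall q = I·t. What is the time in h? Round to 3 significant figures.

268 h

Rearranging q = I·t for t: t = q/I.
q = 26.2 A·h = 94320 C; I = 97.6 mA = 0.09760 A.
t = 9.664×10^5 s
9.664×10^5 s × (1 h / 3600 s) = 268.4 h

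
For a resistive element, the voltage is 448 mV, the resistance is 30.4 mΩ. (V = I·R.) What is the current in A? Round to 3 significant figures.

From Ohm's law: I = V/R.
V = 448 mV = 0.4480 V; R = 30.4 mΩ = 0.03040 Ω.
I = 14.74 A

14.7 A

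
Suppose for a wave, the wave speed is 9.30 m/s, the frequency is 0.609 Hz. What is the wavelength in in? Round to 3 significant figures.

Solving v = f·λ for λ: λ = v/f.
v = 9.30 m/s; f = 0.609 Hz.
λ = 15.27 m
15.27 m × (1 in / 0.02540 m) = 601.2 in

601 in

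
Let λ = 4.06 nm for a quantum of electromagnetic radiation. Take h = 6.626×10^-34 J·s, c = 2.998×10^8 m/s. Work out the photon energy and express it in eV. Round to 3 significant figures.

305 eV

E is given directly by: E = hc/λ.
λ = 4.06 nm = 4.060×10^-9 m; h = 6.626×10^-34 J·s; c = 2.998×10^8 m/s.
E = 4.893×10^-17 J  (the unit combination reduces to kg·m²/s² = J)
4.893×10^-17 J × (1 eV / 1.602×10^-19 J) = 305.4 eV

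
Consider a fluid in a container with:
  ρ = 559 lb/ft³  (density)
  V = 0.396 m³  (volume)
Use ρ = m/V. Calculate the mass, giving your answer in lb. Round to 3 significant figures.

7820 lb

Rearranging: m = ρV.
ρ = 559 lb/ft³ = 8954 kg/m³; V = 0.396 m³.
m = 3546 kg
3546 kg × (1 lb / 0.4536 kg) = 7817 lb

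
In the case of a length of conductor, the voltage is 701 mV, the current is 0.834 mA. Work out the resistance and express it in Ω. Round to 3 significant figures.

841 Ω

Rearranging V = I·R for R: R = V/I.
V = 701 mV = 0.7010 V; I = 0.834 mA = 8.340×10^-4 A.
R = 840.5 Ω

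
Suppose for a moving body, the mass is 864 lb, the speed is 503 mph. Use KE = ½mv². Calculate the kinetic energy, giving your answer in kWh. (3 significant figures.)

KE is given directly by: KE = ½mv².
m = 864 lb = 391.9 kg; v = 503 mph = 224.9 m/s.
KE = 9.908×10^6 J
9.908×10^6 J × (1 kWh / 3.600×10^6 J) = 2.752 kWh

2.75 kWh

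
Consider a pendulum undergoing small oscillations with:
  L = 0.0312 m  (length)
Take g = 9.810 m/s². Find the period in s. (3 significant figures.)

0.354 s

Directly: T = 2π√(L/g).
L = 0.0312 m; g = 9.810 m/s².
T = 0.3543 s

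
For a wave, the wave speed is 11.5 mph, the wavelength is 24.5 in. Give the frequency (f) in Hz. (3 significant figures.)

8.26 Hz

Solving v = f·λ for f: f = v/λ.
v = 11.5 mph = 5.141 m/s; λ = 24.5 in = 0.6223 m.
f = 8.261 Hz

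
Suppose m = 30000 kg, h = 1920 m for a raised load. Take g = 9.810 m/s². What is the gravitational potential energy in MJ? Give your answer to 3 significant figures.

565 MJ

Directly: PE = mgh.
m = 30000 kg; h = 1920 m; g = 9.810 m/s².
PE = 5.651×10^8 J
5.651×10^8 J × (1 MJ / 1.000×10^6 J) = 565.1 MJ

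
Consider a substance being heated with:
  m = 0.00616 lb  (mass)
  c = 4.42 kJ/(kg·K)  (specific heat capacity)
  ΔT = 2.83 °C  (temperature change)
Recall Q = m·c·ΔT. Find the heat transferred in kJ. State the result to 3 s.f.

Directly: Q = mcΔT.
m = 0.00616 lb = 0.002794 kg; c = 4.42 kJ/(kg·K) = 4420 J/(kg·K); ΔT = 2.83 °C = 2.830 K.
Q = 34.95 J  (the unit combination reduces to kg·m²/s² = J)
34.95 J × (1 kJ / 1000 J) = 0.03495 kJ

0.0350 kJ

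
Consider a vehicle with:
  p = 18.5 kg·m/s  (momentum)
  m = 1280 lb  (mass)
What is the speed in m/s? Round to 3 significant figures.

0.0319 m/s

Solving p = m·v for v: v = p/m.
p = 18.5 kg·m/s; m = 1280 lb = 580.6 kg.
v = 0.03186 m/s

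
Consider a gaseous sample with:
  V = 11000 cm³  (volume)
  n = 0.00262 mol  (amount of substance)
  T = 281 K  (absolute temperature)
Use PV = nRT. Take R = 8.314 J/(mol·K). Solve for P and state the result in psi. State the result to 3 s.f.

0.0807 psi

Directly: P = nRT/V.
V = 11000 cm³ = 0.01100 m³; n = 0.00262 mol; T = 281 K; R = 8.314 J/(mol·K).
P = 556.4 Pa
556.4 Pa × (1 psi / 6895 Pa) = 0.08071 psi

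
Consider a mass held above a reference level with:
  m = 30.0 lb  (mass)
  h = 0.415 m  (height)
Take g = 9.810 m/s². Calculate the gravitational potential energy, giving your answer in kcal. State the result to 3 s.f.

PE is given directly by: PE = mgh.
m = 30.0 lb = 13.61 kg; h = 0.415 m; g = 9.810 m/s².
PE = 55.40 J  (the unit combination reduces to kg·m²/s² = J)
55.40 J × (1 kcal / 4184 J) = 0.01324 kcal

0.0132 kcal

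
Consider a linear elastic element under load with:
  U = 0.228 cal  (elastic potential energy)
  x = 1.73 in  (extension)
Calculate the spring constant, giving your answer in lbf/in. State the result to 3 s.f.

Rearranging: k = 2U/x².
U = 0.228 cal = 0.9540 J; x = 1.73 in = 0.04394 m.
k = 988.1 N/m
988.1 N/m × (1 lbf/in / 175.1 N/m) = 5.642 lbf/in

5.64 lbf/in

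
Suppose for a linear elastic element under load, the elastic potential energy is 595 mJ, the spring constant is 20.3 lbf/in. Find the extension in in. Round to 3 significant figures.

Rearranging: x = √(2U/k).
U = 595 mJ = 0.5950 J; k = 20.3 lbf/in = 3555 N/m.
x = 0.01830 m
0.01830 m × (1 in / 0.02540 m) = 0.7203 in

0.720 in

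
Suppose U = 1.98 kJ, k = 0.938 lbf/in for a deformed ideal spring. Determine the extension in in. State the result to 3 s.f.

193 in

Solving U = ½k·x² for x: x = √(2U/k).
U = 1.98 kJ = 1980 J; k = 0.938 lbf/in = 164.3 N/m.
x = 4.910 m
4.910 m × (1 in / 0.02540 m) = 193.3 in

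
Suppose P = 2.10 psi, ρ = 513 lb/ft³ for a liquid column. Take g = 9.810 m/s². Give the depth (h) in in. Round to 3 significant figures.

7.07 in

Rearranging P = ρ·g·h for h: h = P/(ρ·g).
P = 2.10 psi = 14479 Pa; ρ = 513 lb/ft³ = 8217 kg/m³; g = 9.810 m/s².
h = 0.1796 m
0.1796 m × (1 in / 0.02540 m) = 7.071 in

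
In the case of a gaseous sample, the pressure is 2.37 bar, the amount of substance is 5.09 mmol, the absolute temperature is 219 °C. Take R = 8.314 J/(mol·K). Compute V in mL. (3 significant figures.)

Solving PV = nRT for V: V = nRT/P.
P = 2.37 bar = 2.370×10^5 Pa; n = 5.09 mmol = 0.005090 mol; T = 219 °C = 492.1 K; R = 8.314 J/(mol·K).
V = 8.788×10^-5 m³
8.788×10^-5 m³ × (1 mL / 1.000×10^-6 m³) = 87.88 mL

87.9 mL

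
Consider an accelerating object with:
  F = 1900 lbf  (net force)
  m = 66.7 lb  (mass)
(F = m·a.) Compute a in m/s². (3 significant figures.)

279 m/s²

Rearranging: a = F/m.
F = 1900 lbf = 8452 N; m = 66.7 lb = 30.25 kg.
a = 279.3 m/s²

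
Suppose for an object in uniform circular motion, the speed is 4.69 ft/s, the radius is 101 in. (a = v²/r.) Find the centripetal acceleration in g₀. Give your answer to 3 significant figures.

0.0812 g₀

a is given directly by: a = v²/r.
v = 4.69 ft/s = 1.430 m/s; r = 101 in = 2.565 m.
a = 0.7966 m/s²
0.7966 m/s² × (1 g₀ / 9.807 m/s²) = 0.08123 g₀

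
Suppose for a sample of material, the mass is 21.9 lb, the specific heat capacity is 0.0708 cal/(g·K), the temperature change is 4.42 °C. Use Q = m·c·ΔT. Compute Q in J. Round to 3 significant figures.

Q is given directly by: Q = mcΔT.
m = 21.9 lb = 9.934 kg; c = 0.0708 cal/(g·K) = 296.2 J/(kg·K); ΔT = 4.42 °C = 4.420 K.
Q = 13006 J  (the unit combination reduces to kg·m²/s² = J)

13000 J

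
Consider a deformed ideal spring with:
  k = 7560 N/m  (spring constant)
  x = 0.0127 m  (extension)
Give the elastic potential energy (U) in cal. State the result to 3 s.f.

0.146 cal

Directly: U = ½kx².
k = 7560 N/m; x = 0.0127 m.
U = 0.6097 J  (the unit combination reduces to kg·m²/s² = J)
0.6097 J × (1 cal / 4.184 J) = 0.1457 cal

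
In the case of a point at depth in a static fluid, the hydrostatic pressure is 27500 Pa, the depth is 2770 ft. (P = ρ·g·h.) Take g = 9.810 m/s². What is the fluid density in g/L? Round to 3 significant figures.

Solving P = ρ·g·h for ρ: ρ = P/(g·h).
P = 27500 Pa; h = 2770 ft = 844.3 m; g = 9.810 m/s².
ρ = 3.320 kg/m³
Since 1 g/L = 1 kg/m³, 3.320 g/L.

3.32 g/L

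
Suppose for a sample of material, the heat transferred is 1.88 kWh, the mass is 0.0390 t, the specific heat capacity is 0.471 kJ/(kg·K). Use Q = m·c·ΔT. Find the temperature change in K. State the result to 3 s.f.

368 K

Rearranging Q = m·c·ΔT for ΔT: ΔT = Q/(m·c).
Q = 1.88 kWh = 6.768×10^6 J; m = 0.0390 t = 39.00 kg; c = 0.471 kJ/(kg·K) = 471.0 J/(kg·K).
ΔT = 368.4 K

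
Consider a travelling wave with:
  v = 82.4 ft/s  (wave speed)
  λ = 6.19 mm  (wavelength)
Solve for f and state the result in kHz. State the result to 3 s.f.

4.06 kHz

Solving v = f·λ for f: f = v/λ.
v = 82.4 ft/s = 25.12 m/s; λ = 6.19 mm = 0.006190 m.
f = 4057 Hz
4057 Hz × (1 kHz / 1000 Hz) = 4.057 kHz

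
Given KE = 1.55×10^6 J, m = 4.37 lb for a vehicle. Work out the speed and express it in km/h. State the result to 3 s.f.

Solving KE = ½mv² for v: v = √(2·KE/m).
KE = 1.55×10^6 J; m = 4.37 lb = 1.982 kg.
v = 1251 m/s
1251 m/s × (1 km/h / 0.2778 m/s) = 4502 km/h

4500 km/h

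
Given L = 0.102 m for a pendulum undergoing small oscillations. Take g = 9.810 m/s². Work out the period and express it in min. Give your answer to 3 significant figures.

Directly: T = 2π√(L/g).
L = 0.102 m; g = 9.810 m/s².
T = 0.6407 s
0.6407 s × (1 min / 60.00 s) = 0.01068 min

0.0107 min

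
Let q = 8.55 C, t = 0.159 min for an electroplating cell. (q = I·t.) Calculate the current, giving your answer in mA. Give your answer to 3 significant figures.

Solving q = I·t for I: I = q/t.
q = 8.55 C; t = 0.159 min = 9.540 s.
I = 0.8962 A
0.8962 A × (1 mA / 0.001000 A) = 896.2 mA

896 mA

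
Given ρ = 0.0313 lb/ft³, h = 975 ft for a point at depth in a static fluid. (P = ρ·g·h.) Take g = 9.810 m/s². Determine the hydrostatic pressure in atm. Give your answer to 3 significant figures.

Directly: P = ρgh.
ρ = 0.0313 lb/ft³ = 0.5014 kg/m³; h = 975 ft = 297.2 m; g = 9.810 m/s².
P = 1462 Pa
1462 Pa × (1 atm / 1.013×10^5 Pa) = 0.01443 atm

0.0144 atm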